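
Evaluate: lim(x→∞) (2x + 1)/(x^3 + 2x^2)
This is an ∞/∞ indeterminate form.

Apply L'Hôpital's rule: differentiate numerator and denominator separately.
  f(x) = 2·x + 1   ⇒   f'(x) = 2
  g(x) = x^3 + 2·x^2   ⇒   g'(x) = 3·x^2 + 4·x
  lim(x→∞) f'(x)/g'(x) = lim(x→∞) (2)/(3·x^2 + 4·x)
  = 0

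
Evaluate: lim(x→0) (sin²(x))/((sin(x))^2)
This is a 0/0 indeterminate form.

Apply L'Hôpital's rule: differentiate numerator and denominator separately.
  f(x) = sin(x)^2   ⇒   f'(x) = 2·sin(x)·cos(x)
  g(x) = sin(x)^2   ⇒   g'(x) = 2·sin(x)·cos(x)
  lim(x→0) f'(x)/g'(x) = lim(x→0) (2·sin(x)·cos(x))/(2·sin(x)·cos(x))
  = 1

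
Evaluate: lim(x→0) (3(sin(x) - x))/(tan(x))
This is a 0/0 indeterminate form.

Apply L'Hôpital's rule: differentiate numerator and denominator separately.
  f(x) = -3·x + 3·sin(x)   ⇒   f'(x) = 3·cos(x) - 3
  g(x) = tan(x)   ⇒   g'(x) = tan(x)^2 + 1
  lim(x→0) f'(x)/g'(x) = lim(x→0) (3·cos(x) - 3)/(tan(x)^2 + 1)
  = 0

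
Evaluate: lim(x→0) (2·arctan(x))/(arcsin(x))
This is a 0/0 indeterminate form.

Apply L'Hôpital's rule: differentiate numerator and denominator separately.
  f(x) = 2·atan(x)   ⇒   f'(x) = 2/(x^2 + 1)
  g(x) = asin(x)   ⇒   g'(x) = 1/sqrt(1 - x^2)
  lim(x→0) f'(x)/g'(x) = lim(x→0) (2/(x^2 + 1))/(1/sqrt(1 - x^2))
  = 2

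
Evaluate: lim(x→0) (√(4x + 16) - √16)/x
This is a standard limit.

Factor or rationalize the expression:
  lim(x→0) (√(4x + 16) - √16)/x = 1/2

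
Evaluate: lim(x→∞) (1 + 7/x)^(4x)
This is an exponential indeterminate form.

For exponential indeterminate forms, take the natural log:
  Let L = lim(x→∞) (1 + 7/x)^(4x)
  Then ln(L) = lim(x→∞) [exponent × ln(base)]
  Evaluate using L'Hôpital or standard limits, then exponentiate.
  L = e^(28)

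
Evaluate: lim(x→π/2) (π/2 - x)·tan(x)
This is a 0·∞ indeterminate form.

Rewrite 0·∞ as a quotient (0/0 or ∞/∞ form), then apply L'Hôpital's rule:
  lim(x→π/2) (π/2 - x)·tan(x) = 1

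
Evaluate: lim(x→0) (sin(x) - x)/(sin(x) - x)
This is a 0/0 indeterminate form.

Apply L'Hôpital's rule: differentiate numerator and denominator separately.
  f(x) = -x + sin(x)   ⇒   f'(x) = cos(x) - 1
  g(x) = -x + sin(x)   ⇒   g'(x) = cos(x) - 1
  lim(x→0) f'(x)/g'(x) = lim(x→0) (cos(x) - 1)/(cos(x) - 1)
  = 1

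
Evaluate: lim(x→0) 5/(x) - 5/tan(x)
This is an ∞-∞ indeterminate form.

Combine fractions or rationalize to convert ∞-∞ to 0/0 form:
  lim(x→0) 5/(x) - 5/tan(x) = 0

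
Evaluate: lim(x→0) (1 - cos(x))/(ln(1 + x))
This is a 0/0 indeterminate form.

Apply L'Hôpital's rule: differentiate numerator and denominator separately.
  f(x) = 1 - cos(x)   ⇒   f'(x) = sin(x)
  g(x) = ln(x + 1)   ⇒   g'(x) = 1/(x + 1)
  lim(x→0) f'(x)/g'(x) = lim(x→0) (sin(x))/(1/(x + 1))
  = 0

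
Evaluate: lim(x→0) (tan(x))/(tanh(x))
This is a 0/0 indeterminate form.

Apply L'Hôpital's rule: differentiate numerator and denominator separately.
  f(x) = tan(x)   ⇒   f'(x) = tan(x)^2 + 1
  g(x) = tanh(x)   ⇒   g'(x) = 1 - tanh(x)^2
  lim(x→0) f'(x)/g'(x) = lim(x→0) (tan(x)^2 + 1)/(1 - tanh(x)^2)
  = 1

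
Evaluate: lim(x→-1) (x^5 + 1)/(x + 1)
This is a standard limit.

Factor or rationalize the expression:
  lim(x→-1) (x^5 + 1)/(x + 1) = 5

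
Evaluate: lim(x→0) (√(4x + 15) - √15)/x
This is a standard limit.

Factor or rationalize the expression:
  lim(x→0) (√(4x + 15) - √15)/x = 2·sqrt(15)/15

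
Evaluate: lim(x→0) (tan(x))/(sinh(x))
This is a 0/0 indeterminate form.

Apply L'Hôpital's rule: differentiate numerator and denominator separately.
  f(x) = tan(x)   ⇒   f'(x) = tan(x)^2 + 1
  g(x) = sinh(x)   ⇒   g'(x) = cosh(x)
  lim(x→0) f'(x)/g'(x) = lim(x→0) (tan(x)^2 + 1)/(cosh(x))
  = 1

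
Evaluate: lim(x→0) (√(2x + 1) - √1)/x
This is a standard limit.

Factor or rationalize the expression:
  lim(x→0) (√(2x + 1) - √1)/x = 1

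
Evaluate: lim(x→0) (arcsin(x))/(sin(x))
This is a 0/0 indeterminate form.

Apply L'Hôpital's rule: differentiate numerator and denominator separately.
  f(x) = asin(x)   ⇒   f'(x) = 1/sqrt(1 - x^2)
  g(x) = sin(x)   ⇒   g'(x) = cos(x)
  lim(x→0) f'(x)/g'(x) = lim(x→0) (1/sqrt(1 - x^2))/(cos(x))
  = 1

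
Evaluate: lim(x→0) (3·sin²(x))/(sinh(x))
This is a 0/0 indeterminate form.

Apply L'Hôpital's rule: differentiate numerator and denominator separately.
  f(x) = 3·sin(x)^2   ⇒   f'(x) = 6·sin(x)·cos(x)
  g(x) = sinh(x)   ⇒   g'(x) = cosh(x)
  lim(x→0) f'(x)/g'(x) = lim(x→0) (6·sin(x)·cos(x))/(cosh(x))
  = 0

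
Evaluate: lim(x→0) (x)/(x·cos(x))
This is a 0/0 indeterminate form.

Apply L'Hôpital's rule: differentiate numerator and denominator separately.
  f(x) = x   ⇒   f'(x) = 1
  g(x) = x·cos(x)   ⇒   g'(x) = -x·sin(x) + cos(x)
  lim(x→0) f'(x)/g'(x) = lim(x→0) (1)/(-x·sin(x) + cos(x))
  = 1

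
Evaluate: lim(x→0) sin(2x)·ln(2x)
This is a 0·∞ indeterminate form.

Rewrite 0·∞ as a quotient (0/0 or ∞/∞ form), then apply L'Hôpital's rule:
  lim(x→0) sin(2x)·ln(2x) = 0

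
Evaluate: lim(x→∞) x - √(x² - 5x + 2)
This is an ∞-∞ indeterminate form.

Combine fractions or rationalize to convert ∞-∞ to 0/0 form:
  lim(x→∞) x - √(x² - 5x + 2) = 5/2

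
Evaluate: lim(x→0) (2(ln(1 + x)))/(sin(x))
This is a 0/0 indeterminate form.

Apply L'Hôpital's rule: differentiate numerator and denominator separately.
  f(x) = 2·ln(x + 1)   ⇒   f'(x) = 2/(x + 1)
  g(x) = sin(x)   ⇒   g'(x) = cos(x)
  lim(x→0) f'(x)/g'(x) = lim(x→0) (2/(x + 1))/(cos(x))
  = 2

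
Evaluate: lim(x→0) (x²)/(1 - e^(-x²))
This is a 0/0 indeterminate form.

Apply L'Hôpital's rule: differentiate numerator and denominator separately.
  f(x) = x^2   ⇒   f'(x) = 2·x
  g(x) = 1 - e^(-x^2)   ⇒   g'(x) = 2·x·e^(-x^2)
  lim(x→0) f'(x)/g'(x) = lim(x→0) (2·x)/(2·x·e^(-x^2))
  = 1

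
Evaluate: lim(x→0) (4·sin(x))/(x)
This is a 0/0 indeterminate form.

Apply L'Hôpital's rule: differentiate numerator and denominator separately.
  f(x) = 4·sin(x)   ⇒   f'(x) = 4·cos(x)
  g(x) = x   ⇒   g'(x) = 1
  lim(x→0) f'(x)/g'(x) = lim(x→0) (4·cos(x))/(1)
  = 4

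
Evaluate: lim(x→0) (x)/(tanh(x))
This is a 0/0 indeterminate form.

Apply L'Hôpital's rule: differentiate numerator and denominator separately.
  f(x) = x   ⇒   f'(x) = 1
  g(x) = tanh(x)   ⇒   g'(x) = 1 - tanh(x)^2
  lim(x→0) f'(x)/g'(x) = lim(x→0) (1)/(1 - tanh(x)^2)
  = 1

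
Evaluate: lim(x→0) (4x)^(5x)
This is an exponential indeterminate form.

For exponential indeterminate forms, take the natural log:
  Let L = lim(x→0) (4x)^(5x)
  Then ln(L) = lim(x→0) [exponent × ln(base)]
  Evaluate using L'Hôpital or standard limits, then exponentiate.
  L = 1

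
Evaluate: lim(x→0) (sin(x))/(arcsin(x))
This is a 0/0 indeterminate form.

Apply L'Hôpital's rule: differentiate numerator and denominator separately.
  f(x) = sin(x)   ⇒   f'(x) = cos(x)
  g(x) = asin(x)   ⇒   g'(x) = 1/sqrt(1 - x^2)
  lim(x→0) f'(x)/g'(x) = lim(x→0) (cos(x))/(1/sqrt(1 - x^2))
  = 1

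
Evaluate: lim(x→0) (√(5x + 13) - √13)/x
This is a standard limit.

Factor or rationalize the expression:
  lim(x→0) (√(5x + 13) - √13)/x = 5·sqrt(13)/26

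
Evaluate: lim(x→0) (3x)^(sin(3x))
This is an exponential indeterminate form.

For exponential indeterminate forms, take the natural log:
  Let L = lim(x→0) (3x)^(sin(3x))
  Then ln(L) = lim(x→0) [exponent × ln(base)]
  Evaluate using L'Hôpital or standard limits, then exponentiate.
  L = 1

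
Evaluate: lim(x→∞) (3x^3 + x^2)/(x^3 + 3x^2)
This is an ∞/∞ indeterminate form.

Apply L'Hôpital's rule: differentiate numerator and denominator separately.
  f(x) = 3·x^3 + x^2   ⇒   f'(x) = 9·x^2 + 2·x
  g(x) = x^3 + 3·x^2   ⇒   g'(x) = 3·x^2 + 6·x
  lim(x→∞) f'(x)/g'(x) = lim(x→∞) (9·x^2 + 2·x)/(3·x^2 + 6·x)
  = 3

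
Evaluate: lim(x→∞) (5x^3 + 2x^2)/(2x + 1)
This is an ∞/∞ indeterminate form.

Apply L'Hôpital's rule: differentiate numerator and denominator separately.
  f(x) = 5·x^3 + 2·x^2   ⇒   f'(x) = 15·x^2 + 4·x
  g(x) = 2·x + 1   ⇒   g'(x) = 2
  lim(x→∞) f'(x)/g'(x) = lim(x→∞) (15·x^2 + 4·x)/(2)
  = ∞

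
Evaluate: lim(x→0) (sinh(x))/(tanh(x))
This is a 0/0 indeterminate form.

Apply L'Hôpital's rule: differentiate numerator and denominator separately.
  f(x) = sinh(x)   ⇒   f'(x) = cosh(x)
  g(x) = tanh(x)   ⇒   g'(x) = 1 - tanh(x)^2
  lim(x→0) f'(x)/g'(x) = lim(x→0) (cosh(x))/(1 - tanh(x)^2)
  = 1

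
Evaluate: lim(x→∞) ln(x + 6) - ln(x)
This is an ∞-∞ indeterminate form.

Combine fractions or rationalize to convert ∞-∞ to 0/0 form:
  lim(x→∞) ln(x + 6) - ln(x) = 0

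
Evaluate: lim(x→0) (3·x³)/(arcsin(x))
This is a 0/0 indeterminate form.

Apply L'Hôpital's rule: differentiate numerator and denominator separately.
  f(x) = 3·x^3   ⇒   f'(x) = 9·x^2
  g(x) = asin(x)   ⇒   g'(x) = 1/sqrt(1 - x^2)
  lim(x→0) f'(x)/g'(x) = lim(x→0) (9·x^2)/(1/sqrt(1 - x^2))
  = 0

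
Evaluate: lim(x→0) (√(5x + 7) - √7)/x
This is a standard limit.

Factor or rationalize the expression:
  lim(x→0) (√(5x + 7) - √7)/x = 5·sqrt(7)/14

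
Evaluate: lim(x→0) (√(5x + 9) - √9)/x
This is a standard limit.

Factor or rationalize the expression:
  lim(x→0) (√(5x + 9) - √9)/x = 5/6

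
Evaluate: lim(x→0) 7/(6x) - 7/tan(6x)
This is an ∞-∞ indeterminate form.

Combine fractions or rationalize to convert ∞-∞ to 0/0 form:
  lim(x→0) 7/(6x) - 7/tan(6x) = 0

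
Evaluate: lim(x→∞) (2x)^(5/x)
This is an exponential indeterminate form.

For exponential indeterminate forms, take the natural log:
  Let L = lim(x→∞) (2x)^(5/x)
  Then ln(L) = lim(x→∞) [exponent × ln(base)]
  Evaluate using L'Hôpital or standard limits, then exponentiate.
  L = 1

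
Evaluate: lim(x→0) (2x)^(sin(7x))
This is an exponential indeterminate form.

For exponential indeterminate forms, take the natural log:
  Let L = lim(x→0) (2x)^(sin(7x))
  Then ln(L) = lim(x→0) [exponent × ln(base)]
  Evaluate using L'Hôpital or standard limits, then exponentiate.
  L = 1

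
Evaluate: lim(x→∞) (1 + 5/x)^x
This is an exponential indeterminate form.

For exponential indeterminate forms, take the natural log:
  Let L = lim(x→∞) (1 + 5/x)^x
  Then ln(L) = lim(x→∞) [exponent × ln(base)]
  Evaluate using L'Hôpital or standard limits, then exponentiate.
  L = e^(5)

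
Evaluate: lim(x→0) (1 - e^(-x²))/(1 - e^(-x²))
This is a 0/0 indeterminate form.

Apply L'Hôpital's rule: differentiate numerator and denominator separately.
  f(x) = 1 - e^(-x^2)   ⇒   f'(x) = 2·x·e^(-x^2)
  g(x) = 1 - e^(-x^2)   ⇒   g'(x) = 2·x·e^(-x^2)
  lim(x→0) f'(x)/g'(x) = lim(x→0) (2·x·e^(-x^2))/(2·x·e^(-x^2))
  = 1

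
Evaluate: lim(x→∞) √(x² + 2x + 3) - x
This is an ∞-∞ indeterminate form.

Combine fractions or rationalize to convert ∞-∞ to 0/0 form:
  lim(x→∞) √(x² + 2x + 3) - x = 1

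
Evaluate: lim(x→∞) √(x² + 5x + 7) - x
This is an ∞-∞ indeterminate form.

Combine fractions or rationalize to convert ∞-∞ to 0/0 form:
  lim(x→∞) √(x² + 5x + 7) - x = 5/2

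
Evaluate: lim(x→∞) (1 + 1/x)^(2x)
This is an exponential indeterminate form.

For exponential indeterminate forms, take the natural log:
  Let L = lim(x→∞) (1 + 1/x)^(2x)
  Then ln(L) = lim(x→∞) [exponent × ln(base)]
  Evaluate using L'Hôpital or standard limits, then exponentiate.
  L = e²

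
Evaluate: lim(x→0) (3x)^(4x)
This is an exponential indeterminate form.

For exponential indeterminate forms, take the natural log:
  Let L = lim(x→0) (3x)^(4x)
  Then ln(L) = lim(x→0) [exponent × ln(base)]
  Evaluate using L'Hôpital or standard limits, then exponentiate.
  L = 1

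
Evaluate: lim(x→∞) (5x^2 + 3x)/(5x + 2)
This is an ∞/∞ indeterminate form.

Apply L'Hôpital's rule: differentiate numerator and denominator separately.
  f(x) = 5·x^2 + 3·x   ⇒   f'(x) = 10·x + 3
  g(x) = 5·x + 2   ⇒   g'(x) = 5
  lim(x→∞) f'(x)/g'(x) = lim(x→∞) (10·x + 3)/(5)
  = ∞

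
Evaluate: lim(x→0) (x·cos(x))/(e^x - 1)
This is a 0/0 indeterminate form.

Apply L'Hôpital's rule: differentiate numerator and denominator separately.
  f(x) = x·cos(x)   ⇒   f'(x) = -x·sin(x) + cos(x)
  g(x) = e^(x) - 1   ⇒   g'(x) = e^(x)
  lim(x→0) f'(x)/g'(x) = lim(x→0) (-x·sin(x) + cos(x))/(e^(x))
  = 1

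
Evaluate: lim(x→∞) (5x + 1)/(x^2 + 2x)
This is an ∞/∞ indeterminate form.

Apply L'Hôpital's rule: differentiate numerator and denominator separately.
  f(x) = 5·x + 1   ⇒   f'(x) = 5
  g(x) = x^2 + 2·x   ⇒   g'(x) = 2·x + 2
  lim(x→∞) f'(x)/g'(x) = lim(x→∞) (5)/(2·x + 2)
  = 0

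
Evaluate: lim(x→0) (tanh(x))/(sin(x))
This is a 0/0 indeterminate form.

Apply L'Hôpital's rule: differentiate numerator and denominator separately.
  f(x) = tanh(x)   ⇒   f'(x) = 1 - tanh(x)^2
  g(x) = sin(x)   ⇒   g'(x) = cos(x)
  lim(x→0) f'(x)/g'(x) = lim(x→0) (1 - tanh(x)^2)/(cos(x))
  = 1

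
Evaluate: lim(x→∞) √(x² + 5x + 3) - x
This is an ∞-∞ indeterminate form.

Combine fractions or rationalize to convert ∞-∞ to 0/0 form:
  lim(x→∞) √(x² + 5x + 3) - x = 5/2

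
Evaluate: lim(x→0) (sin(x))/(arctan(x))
This is a 0/0 indeterminate form.

Apply L'Hôpital's rule: differentiate numerator and denominator separately.
  f(x) = sin(x)   ⇒   f'(x) = cos(x)
  g(x) = atan(x)   ⇒   g'(x) = 1/(x^2 + 1)
  lim(x→0) f'(x)/g'(x) = lim(x→0) (cos(x))/(1/(x^2 + 1))
  = 1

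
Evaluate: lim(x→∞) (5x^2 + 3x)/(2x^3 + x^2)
This is an ∞/∞ indeterminate form.

Apply L'Hôpital's rule: differentiate numerator and denominator separately.
  f(x) = 5·x^2 + 3·x   ⇒   f'(x) = 10·x + 3
  g(x) = 2·x^3 + x^2   ⇒   g'(x) = 6·x^2 + 2·x
  lim(x→∞) f'(x)/g'(x) = lim(x→∞) (10·x + 3)/(6·x^2 + 2·x)
  = 0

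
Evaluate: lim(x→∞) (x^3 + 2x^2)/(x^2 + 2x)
This is an ∞/∞ indeterminate form.

Apply L'Hôpital's rule: differentiate numerator and denominator separately.
  f(x) = x^3 + 2·x^2   ⇒   f'(x) = 3·x^2 + 4·x
  g(x) = x^2 + 2·x   ⇒   g'(x) = 2·x + 2
  lim(x→∞) f'(x)/g'(x) = lim(x→∞) (3·x^2 + 4·x)/(2·x + 2)
  = ∞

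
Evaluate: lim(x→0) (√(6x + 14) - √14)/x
This is a standard limit.

Factor or rationalize the expression:
  lim(x→0) (√(6x + 14) - √14)/x = 3·sqrt(14)/14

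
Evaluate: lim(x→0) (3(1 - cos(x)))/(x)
This is a 0/0 indeterminate form.

Apply L'Hôpital's rule: differentiate numerator and denominator separately.
  f(x) = 3 - 3·cos(x)   ⇒   f'(x) = 3·sin(x)
  g(x) = x   ⇒   g'(x) = 1
  lim(x→0) f'(x)/g'(x) = lim(x→0) (3·sin(x))/(1)
  = 0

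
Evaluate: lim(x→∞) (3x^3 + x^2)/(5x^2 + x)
This is an ∞/∞ indeterminate form.

Apply L'Hôpital's rule: differentiate numerator and denominator separately.
  f(x) = 3·x^3 + x^2   ⇒   f'(x) = 9·x^2 + 2·x
  g(x) = 5·x^2 + x   ⇒   g'(x) = 10·x + 1
  lim(x→∞) f'(x)/g'(x) = lim(x→∞) (9·x^2 + 2·x)/(10·x + 1)
  = ∞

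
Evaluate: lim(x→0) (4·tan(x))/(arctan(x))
This is a 0/0 indeterminate form.

Apply L'Hôpital's rule: differentiate numerator and denominator separately.
  f(x) = 4·tan(x)   ⇒   f'(x) = 4·tan(x)^2 + 4
  g(x) = atan(x)   ⇒   g'(x) = 1/(x^2 + 1)
  lim(x→0) f'(x)/g'(x) = lim(x→0) (4·tan(x)^2 + 4)/(1/(x^2 + 1))
  = 4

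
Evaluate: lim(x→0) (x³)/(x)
This is a 0/0 indeterminate form.

Apply L'Hôpital's rule: differentiate numerator and denominator separately.
  f(x) = x^3   ⇒   f'(x) = 3·x^2
  g(x) = x   ⇒   g'(x) = 1
  lim(x→0) f'(x)/g'(x) = lim(x→0) (3·x^2)/(1)
  = 0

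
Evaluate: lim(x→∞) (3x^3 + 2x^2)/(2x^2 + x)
This is an ∞/∞ indeterminate form.

Apply L'Hôpital's rule: differentiate numerator and denominator separately.
  f(x) = 3·x^3 + 2·x^2   ⇒   f'(x) = 9·x^2 + 4·x
  g(x) = 2·x^2 + x   ⇒   g'(x) = 4·x + 1
  lim(x→∞) f'(x)/g'(x) = lim(x→∞) (9·x^2 + 4·x)/(4·x + 1)
  = ∞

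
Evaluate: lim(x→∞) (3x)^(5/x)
This is an exponential indeterminate form.

For exponential indeterminate forms, take the natural log:
  Let L = lim(x→∞) (3x)^(5/x)
  Then ln(L) = lim(x→∞) [exponent × ln(base)]
  Evaluate using L'Hôpital or standard limits, then exponentiate.
  L = 1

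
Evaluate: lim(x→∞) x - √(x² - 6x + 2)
This is an ∞-∞ indeterminate form.

Combine fractions or rationalize to convert ∞-∞ to 0/0 form:
  lim(x→∞) x - √(x² - 6x + 2) = 3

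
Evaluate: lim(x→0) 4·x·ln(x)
This is a 0·∞ indeterminate form.

Rewrite 0·∞ as a quotient (0/0 or ∞/∞ form), then apply L'Hôpital's rule:
  lim(x→0) 4·x·ln(x) = 0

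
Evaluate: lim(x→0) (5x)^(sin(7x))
This is an exponential indeterminate form.

For exponential indeterminate forms, take the natural log:
  Let L = lim(x→0) (5x)^(sin(7x))
  Then ln(L) = lim(x→0) [exponent × ln(base)]
  Evaluate using L'Hôpital or standard limits, then exponentiate.
  L = 1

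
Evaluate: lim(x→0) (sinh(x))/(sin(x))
This is a 0/0 indeterminate form.

Apply L'Hôpital's rule: differentiate numerator and denominator separately.
  f(x) = sinh(x)   ⇒   f'(x) = cosh(x)
  g(x) = sin(x)   ⇒   g'(x) = cos(x)
  lim(x→0) f'(x)/g'(x) = lim(x→0) (cosh(x))/(cos(x))
  = 1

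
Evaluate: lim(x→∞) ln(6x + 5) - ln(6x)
This is an ∞-∞ indeterminate form.

Combine fractions or rationalize to convert ∞-∞ to 0/0 form:
  lim(x→∞) ln(6x + 5) - ln(6x) = 0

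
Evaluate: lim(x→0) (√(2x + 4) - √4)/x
This is a standard limit.

Factor or rationalize the expression:
  lim(x→0) (√(2x + 4) - √4)/x = 1/2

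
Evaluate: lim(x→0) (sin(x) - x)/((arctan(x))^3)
This is a 0/0 indeterminate form.

Apply L'Hôpital's rule: differentiate numerator and denominator separately.
  f(x) = -x + sin(x)   ⇒   f'(x) = cos(x) - 1
  g(x) = atan(x)^3   ⇒   g'(x) = 3·atan(x)^2/(x^2 + 1)
  lim(x→0) f'(x)/g'(x) = lim(x→0) (cos(x) - 1)/(3·atan(x)^2/(x^2 + 1))
  = -1/6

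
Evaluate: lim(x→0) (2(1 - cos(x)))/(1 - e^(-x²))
This is a 0/0 indeterminate form.

Apply L'Hôpital's rule: differentiate numerator and denominator separately.
  f(x) = 2 - 2·cos(x)   ⇒   f'(x) = 2·sin(x)
  g(x) = 1 - e^(-x^2)   ⇒   g'(x) = 2·x·e^(-x^2)
  lim(x→0) f'(x)/g'(x) = lim(x→0) (2·sin(x))/(2·x·e^(-x^2))
  = 1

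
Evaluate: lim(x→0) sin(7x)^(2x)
This is an exponential indeterminate form.

For exponential indeterminate forms, take the natural log:
  Let L = lim(x→0) sin(7x)^(2x)
  Then ln(L) = lim(x→0) [exponent × ln(base)]
  Evaluate using L'Hôpital or standard limits, then exponentiate.
  L = 1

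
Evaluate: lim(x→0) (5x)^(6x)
This is an exponential indeterminate form.

For exponential indeterminate forms, take the natural log:
  Let L = lim(x→0) (5x)^(6x)
  Then ln(L) = lim(x→0) [exponent × ln(base)]
  Evaluate using L'Hôpital or standard limits, then exponentiate.
  L = 1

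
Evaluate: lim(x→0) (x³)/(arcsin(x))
This is a 0/0 indeterminate form.

Apply L'Hôpital's rule: differentiate numerator and denominator separately.
  f(x) = x^3   ⇒   f'(x) = 3·x^2
  g(x) = asin(x)   ⇒   g'(x) = 1/sqrt(1 - x^2)
  lim(x→0) f'(x)/g'(x) = lim(x→0) (3·x^2)/(1/sqrt(1 - x^2))
  = 0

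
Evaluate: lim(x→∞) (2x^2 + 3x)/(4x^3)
This is an ∞/∞ indeterminate form.

Apply L'Hôpital's rule: differentiate numerator and denominator separately.
  f(x) = 2·x^2 + 3·x   ⇒   f'(x) = 4·x + 3
  g(x) = 4·x^3   ⇒   g'(x) = 12·x^2
  lim(x→∞) f'(x)/g'(x) = lim(x→∞) (4·x + 3)/(12·x^2)
  = 0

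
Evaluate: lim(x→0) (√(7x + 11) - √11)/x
This is a standard limit.

Factor or rationalize the expression:
  lim(x→0) (√(7x + 11) - √11)/x = 7·sqrt(11)/22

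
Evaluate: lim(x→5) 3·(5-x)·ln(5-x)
This is a 0·∞ indeterminate form.

Rewrite 0·∞ as a quotient (0/0 or ∞/∞ form), then apply L'Hôpital's rule:
  lim(x→5) 3·(5-x)·ln(5-x) = 0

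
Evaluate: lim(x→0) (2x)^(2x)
This is an exponential indeterminate form.

For exponential indeterminate forms, take the natural log:
  Let L = lim(x→0) (2x)^(2x)
  Then ln(L) = lim(x→0) [exponent × ln(base)]
  Evaluate using L'Hôpital or standard limits, then exponentiate.
  L = 1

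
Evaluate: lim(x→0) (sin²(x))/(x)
This is a 0/0 indeterminate form.

Apply L'Hôpital's rule: differentiate numerator and denominator separately.
  f(x) = sin(x)^2   ⇒   f'(x) = 2·sin(x)·cos(x)
  g(x) = x   ⇒   g'(x) = 1
  lim(x→0) f'(x)/g'(x) = lim(x→0) (2·sin(x)·cos(x))/(1)
  = 0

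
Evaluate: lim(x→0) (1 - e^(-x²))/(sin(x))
This is a 0/0 indeterminate form.

Apply L'Hôpital's rule: differentiate numerator and denominator separately.
  f(x) = 1 - e^(-x^2)   ⇒   f'(x) = 2·x·e^(-x^2)
  g(x) = sin(x)   ⇒   g'(x) = cos(x)
  lim(x→0) f'(x)/g'(x) = lim(x→0) (2·x·e^(-x^2))/(cos(x))
  = 0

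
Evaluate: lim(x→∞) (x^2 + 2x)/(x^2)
This is an ∞/∞ indeterminate form.

Apply L'Hôpital's rule: differentiate numerator and denominator separately.
  f(x) = x^2 + 2·x   ⇒   f'(x) = 2·x + 2
  g(x) = x^2   ⇒   g'(x) = 2·x
  lim(x→∞) f'(x)/g'(x) = lim(x→∞) (2·x + 2)/(2·x)
  = 1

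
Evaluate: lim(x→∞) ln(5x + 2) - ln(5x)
This is an ∞-∞ indeterminate form.

Combine fractions or rationalize to convert ∞-∞ to 0/0 form:
  lim(x→∞) ln(5x + 2) - ln(5x) = 0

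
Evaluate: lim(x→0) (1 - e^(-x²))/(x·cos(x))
This is a 0/0 indeterminate form.

Apply L'Hôpital's rule: differentiate numerator and denominator separately.
  f(x) = 1 - e^(-x^2)   ⇒   f'(x) = 2·x·e^(-x^2)
  g(x) = x·cos(x)   ⇒   g'(x) = -x·sin(x) + cos(x)
  lim(x→0) f'(x)/g'(x) = lim(x→0) (2·x·e^(-x^2))/(-x·sin(x) + cos(x))
  = 0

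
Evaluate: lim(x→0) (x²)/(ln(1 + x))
This is a 0/0 indeterminate form.

Apply L'Hôpital's rule: differentiate numerator and denominator separately.
  f(x) = x^2   ⇒   f'(x) = 2·x
  g(x) = ln(x + 1)   ⇒   g'(x) = 1/(x + 1)
  lim(x→0) f'(x)/g'(x) = lim(x→0) (2·x)/(1/(x + 1))
  = 0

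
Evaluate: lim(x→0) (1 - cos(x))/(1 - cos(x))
This is a 0/0 indeterminate form.

Apply L'Hôpital's rule: differentiate numerator and denominator separately.
  f(x) = 1 - cos(x)   ⇒   f'(x) = sin(x)
  g(x) = 1 - cos(x)   ⇒   g'(x) = sin(x)
  lim(x→0) f'(x)/g'(x) = lim(x→0) (sin(x))/(sin(x))
  = 1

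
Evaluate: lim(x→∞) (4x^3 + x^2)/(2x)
This is an ∞/∞ indeterminate form.

Apply L'Hôpital's rule: differentiate numerator and denominator separately.
  f(x) = 4·x^3 + x^2   ⇒   f'(x) = 12·x^2 + 2·x
  g(x) = 2·x   ⇒   g'(x) = 2
  lim(x→∞) f'(x)/g'(x) = lim(x→∞) (12·x^2 + 2·x)/(2)
  = ∞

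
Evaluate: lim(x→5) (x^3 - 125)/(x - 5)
This is a standard limit.

Factor or rationalize the expression:
  lim(x→5) (x^3 - 125)/(x - 5) = 75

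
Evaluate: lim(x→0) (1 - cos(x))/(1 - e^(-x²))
This is a 0/0 indeterminate form.

Apply L'Hôpital's rule: differentiate numerator and denominator separately.
  f(x) = 1 - cos(x)   ⇒   f'(x) = sin(x)
  g(x) = 1 - e^(-x^2)   ⇒   g'(x) = 2·x·e^(-x^2)
  lim(x→0) f'(x)/g'(x) = lim(x→0) (sin(x))/(2·x·e^(-x^2))
  = 1/2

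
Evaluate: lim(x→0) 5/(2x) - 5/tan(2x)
This is an ∞-∞ indeterminate form.

Combine fractions or rationalize to convert ∞-∞ to 0/0 form:
  lim(x→0) 5/(2x) - 5/tan(2x) = 0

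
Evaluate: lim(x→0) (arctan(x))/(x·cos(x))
This is a 0/0 indeterminate form.

Apply L'Hôpital's rule: differentiate numerator and denominator separately.
  f(x) = atan(x)   ⇒   f'(x) = 1/(x^2 + 1)
  g(x) = x·cos(x)   ⇒   g'(x) = -x·sin(x) + cos(x)
  lim(x→0) f'(x)/g'(x) = lim(x→0) (1/(x^2 + 1))/(-x·sin(x) + cos(x))
  = 1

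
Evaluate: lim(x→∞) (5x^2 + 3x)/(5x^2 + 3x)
This is an ∞/∞ indeterminate form.

Apply L'Hôpital's rule: differentiate numerator and denominator separately.
  f(x) = 5·x^2 + 3·x   ⇒   f'(x) = 10·x + 3
  g(x) = 5·x^2 + 3·x   ⇒   g'(x) = 10·x + 3
  lim(x→∞) f'(x)/g'(x) = lim(x→∞) (10·x + 3)/(10·x + 3)
  = 1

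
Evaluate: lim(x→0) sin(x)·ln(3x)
This is a 0·∞ indeterminate form.

Rewrite 0·∞ as a quotient (0/0 or ∞/∞ form), then apply L'Hôpital's rule:
  lim(x→0) sin(x)·ln(3x) = 0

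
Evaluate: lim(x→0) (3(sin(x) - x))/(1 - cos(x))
This is a 0/0 indeterminate form.

Apply L'Hôpital's rule: differentiate numerator and denominator separately.
  f(x) = -3·x + 3·sin(x)   ⇒   f'(x) = 3·cos(x) - 3
  g(x) = 1 - cos(x)   ⇒   g'(x) = sin(x)
  lim(x→0) f'(x)/g'(x) = lim(x→0) (3·cos(x) - 3)/(sin(x))
  = 0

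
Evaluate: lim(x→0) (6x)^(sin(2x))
This is an exponential indeterminate form.

For exponential indeterminate forms, take the natural log:
  Let L = lim(x→0) (6x)^(sin(2x))
  Then ln(L) = lim(x→0) [exponent × ln(base)]
  Evaluate using L'Hôpital or standard limits, then exponentiate.
  L = 1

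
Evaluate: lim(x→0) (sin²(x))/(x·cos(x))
This is a 0/0 indeterminate form.

Apply L'Hôpital's rule: differentiate numerator and denominator separately.
  f(x) = sin(x)^2   ⇒   f'(x) = 2·sin(x)·cos(x)
  g(x) = x·cos(x)   ⇒   g'(x) = -x·sin(x) + cos(x)
  lim(x→0) f'(x)/g'(x) = lim(x→0) (2·sin(x)·cos(x))/(-x·sin(x) + cos(x))
  = 0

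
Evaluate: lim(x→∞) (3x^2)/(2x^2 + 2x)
This is an ∞/∞ indeterminate form.

Apply L'Hôpital's rule: differentiate numerator and denominator separately.
  f(x) = 3·x^2   ⇒   f'(x) = 6·x
  g(x) = 2·x^2 + 2·x   ⇒   g'(x) = 4·x + 2
  lim(x→∞) f'(x)/g'(x) = lim(x→∞) (6·x)/(4·x + 2)
  = 3/2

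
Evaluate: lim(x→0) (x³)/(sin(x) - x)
This is a 0/0 indeterminate form.

Apply L'Hôpital's rule: differentiate numerator and denominator separately.
  f(x) = x^3   ⇒   f'(x) = 3·x^2
  g(x) = -x + sin(x)   ⇒   g'(x) = cos(x) - 1
  lim(x→0) f'(x)/g'(x) = lim(x→0) (3·x^2)/(cos(x) - 1)
  = -6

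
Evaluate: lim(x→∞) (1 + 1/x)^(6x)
This is an exponential indeterminate form.

For exponential indeterminate forms, take the natural log:
  Let L = lim(x→∞) (1 + 1/x)^(6x)
  Then ln(L) = lim(x→∞) [exponent × ln(base)]
  Evaluate using L'Hôpital or standard limits, then exponentiate.
  L = e^(6)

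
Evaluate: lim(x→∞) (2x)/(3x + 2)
This is an ∞/∞ indeterminate form.

Apply L'Hôpital's rule: differentiate numerator and denominator separately.
  f(x) = 2·x   ⇒   f'(x) = 2
  g(x) = 3·x + 2   ⇒   g'(x) = 3
  lim(x→∞) f'(x)/g'(x) = lim(x→∞) (2)/(3)
  = 2/3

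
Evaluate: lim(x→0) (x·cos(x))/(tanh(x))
This is a 0/0 indeterminate form.

Apply L'Hôpital's rule: differentiate numerator and denominator separately.
  f(x) = x·cos(x)   ⇒   f'(x) = -x·sin(x) + cos(x)
  g(x) = tanh(x)   ⇒   g'(x) = 1 - tanh(x)^2
  lim(x→0) f'(x)/g'(x) = lim(x→0) (-x·sin(x) + cos(x))/(1 - tanh(x)^2)
  = 1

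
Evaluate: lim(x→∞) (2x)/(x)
This is an ∞/∞ indeterminate form.

Apply L'Hôpital's rule: differentiate numerator and denominator separately.
  f(x) = 2·x   ⇒   f'(x) = 2
  g(x) = x   ⇒   g'(x) = 1
  lim(x→∞) f'(x)/g'(x) = lim(x→∞) (2)/(1)
  = 2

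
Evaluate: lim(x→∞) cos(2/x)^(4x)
This is an exponential indeterminate form.

For exponential indeterminate forms, take the natural log:
  Let L = lim(x→∞) cos(2/x)^(4x)
  Then ln(L) = lim(x→∞) [exponent × ln(base)]
  Evaluate using L'Hôpital or standard limits, then exponentiate.
  L = 1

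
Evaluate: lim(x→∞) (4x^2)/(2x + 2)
This is an ∞/∞ indeterminate form.

Apply L'Hôpital's rule: differentiate numerator and denominator separately.
  f(x) = 4·x^2   ⇒   f'(x) = 8·x
  g(x) = 2·x + 2   ⇒   g'(x) = 2
  lim(x→∞) f'(x)/g'(x) = lim(x→∞) (8·x)/(2)
  = ∞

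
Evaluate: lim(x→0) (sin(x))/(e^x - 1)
This is a 0/0 indeterminate form.

Apply L'Hôpital's rule: differentiate numerator and denominator separately.
  f(x) = sin(x)   ⇒   f'(x) = cos(x)
  g(x) = e^(x) - 1   ⇒   g'(x) = e^(x)
  lim(x→0) f'(x)/g'(x) = lim(x→0) (cos(x))/(e^(x))
  = 1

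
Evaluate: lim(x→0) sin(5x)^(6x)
This is an exponential indeterminate form.

For exponential indeterminate forms, take the natural log:
  Let L = lim(x→0) sin(5x)^(6x)
  Then ln(L) = lim(x→0) [exponent × ln(base)]
  Evaluate using L'Hôpital or standard limits, then exponentiate.
  L = 1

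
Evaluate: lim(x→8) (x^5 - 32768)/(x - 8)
This is a standard limit.

Factor or rationalize the expression:
  lim(x→8) (x^5 - 32768)/(x - 8) = 20480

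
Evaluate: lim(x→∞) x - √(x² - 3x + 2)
This is an ∞-∞ indeterminate form.

Combine fractions or rationalize to convert ∞-∞ to 0/0 form:
  lim(x→∞) x - √(x² - 3x + 2) = 3/2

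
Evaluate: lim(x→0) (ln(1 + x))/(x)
This is a 0/0 indeterminate form.

Apply L'Hôpital's rule: differentiate numerator and denominator separately.
  f(x) = ln(x + 1)   ⇒   f'(x) = 1/(x + 1)
  g(x) = x   ⇒   g'(x) = 1
  lim(x→0) f'(x)/g'(x) = lim(x→0) (1/(x + 1))/(1)
  = 1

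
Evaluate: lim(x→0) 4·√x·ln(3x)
This is a 0·∞ indeterminate form.

Rewrite 0·∞ as a quotient (0/0 or ∞/∞ form), then apply L'Hôpital's rule:
  lim(x→0) 4·√x·ln(3x) = 0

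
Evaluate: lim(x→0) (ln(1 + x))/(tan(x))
This is a 0/0 indeterminate form.

Apply L'Hôpital's rule: differentiate numerator and denominator separately.
  f(x) = ln(x + 1)   ⇒   f'(x) = 1/(x + 1)
  g(x) = tan(x)   ⇒   g'(x) = tan(x)^2 + 1
  lim(x→0) f'(x)/g'(x) = lim(x→0) (1/(x + 1))/(tan(x)^2 + 1)
  = 1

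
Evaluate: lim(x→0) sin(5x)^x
This is an exponential indeterminate form.

For exponential indeterminate forms, take the natural log:
  Let L = lim(x→0) sin(5x)^x
  Then ln(L) = lim(x→0) [exponent × ln(base)]
  Evaluate using L'Hôpital or standard limits, then exponentiate.
  L = 1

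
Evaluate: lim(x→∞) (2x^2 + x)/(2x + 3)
This is an ∞/∞ indeterminate form.

Apply L'Hôpital's rule: differentiate numerator and denominator separately.
  f(x) = 2·x^2 + x   ⇒   f'(x) = 4·x + 1
  g(x) = 2·x + 3   ⇒   g'(x) = 2
  lim(x→∞) f'(x)/g'(x) = lim(x→∞) (4·x + 1)/(2)
  = ∞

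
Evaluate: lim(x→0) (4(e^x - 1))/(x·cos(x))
This is a 0/0 indeterminate form.

Apply L'Hôpital's rule: differentiate numerator and denominator separately.
  f(x) = 4·e^(x) - 4   ⇒   f'(x) = 4·e^(x)
  g(x) = x·cos(x)   ⇒   g'(x) = -x·sin(x) + cos(x)
  lim(x→0) f'(x)/g'(x) = lim(x→0) (4·e^(x))/(-x·sin(x) + cos(x))
  = 4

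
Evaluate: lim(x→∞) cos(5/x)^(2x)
This is an exponential indeterminate form.

For exponential indeterminate forms, take the natural log:
  Let L = lim(x→∞) cos(5/x)^(2x)
  Then ln(L) = lim(x→∞) [exponent × ln(base)]
  Evaluate using L'Hôpital or standard limits, then exponentiate.
  L = 1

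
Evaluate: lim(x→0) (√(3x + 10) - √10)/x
This is a standard limit.

Factor or rationalize the expression:
  lim(x→0) (√(3x + 10) - √10)/x = 3·sqrt(10)/20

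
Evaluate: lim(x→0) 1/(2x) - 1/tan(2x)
This is an ∞-∞ indeterminate form.

Combine fractions or rationalize to convert ∞-∞ to 0/0 form:
  lim(x→0) 1/(2x) - 1/tan(2x) = 0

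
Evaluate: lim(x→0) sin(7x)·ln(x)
This is a 0·∞ indeterminate form.

Rewrite 0·∞ as a quotient (0/0 or ∞/∞ form), then apply L'Hôpital's rule:
  lim(x→0) sin(7x)·ln(x) = 0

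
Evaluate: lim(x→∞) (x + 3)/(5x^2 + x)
This is an ∞/∞ indeterminate form.

Apply L'Hôpital's rule: differentiate numerator and denominator separately.
  f(x) = x + 3   ⇒   f'(x) = 1
  g(x) = 5·x^2 + x   ⇒   g'(x) = 10·x + 1
  lim(x→∞) f'(x)/g'(x) = lim(x→∞) (1)/(10·x + 1)
  = 0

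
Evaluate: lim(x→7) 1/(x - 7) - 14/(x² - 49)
This is an ∞-∞ indeterminate form.

Combine fractions or rationalize to convert ∞-∞ to 0/0 form:
  lim(x→7) 1/(x - 7) - 14/(x² - 49) = 1/14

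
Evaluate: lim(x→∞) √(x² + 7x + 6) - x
This is an ∞-∞ indeterminate form.

Combine fractions or rationalize to convert ∞-∞ to 0/0 form:
  lim(x→∞) √(x² + 7x + 6) - x = 7/2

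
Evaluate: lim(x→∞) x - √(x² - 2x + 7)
This is an ∞-∞ indeterminate form.

Combine fractions or rationalize to convert ∞-∞ to 0/0 form:
  lim(x→∞) x - √(x² - 2x + 7) = 1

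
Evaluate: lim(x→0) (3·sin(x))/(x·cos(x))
This is a 0/0 indeterminate form.

Apply L'Hôpital's rule: differentiate numerator and denominator separately.
  f(x) = 3·sin(x)   ⇒   f'(x) = 3·cos(x)
  g(x) = x·cos(x)   ⇒   g'(x) = -x·sin(x) + cos(x)
  lim(x→0) f'(x)/g'(x) = lim(x→0) (3·cos(x))/(-x·sin(x) + cos(x))
  = 3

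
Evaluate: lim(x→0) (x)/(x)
This is a 0/0 indeterminate form.

Apply L'Hôpital's rule: differentiate numerator and denominator separately.
  f(x) = x   ⇒   f'(x) = 1
  g(x) = x   ⇒   g'(x) = 1
  lim(x→0) f'(x)/g'(x) = lim(x→0) (1)/(1)
  = 1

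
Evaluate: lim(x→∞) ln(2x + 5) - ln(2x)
This is an ∞-∞ indeterminate form.

Combine fractions or rationalize to convert ∞-∞ to 0/0 form:
  lim(x→∞) ln(2x + 5) - ln(2x) = 0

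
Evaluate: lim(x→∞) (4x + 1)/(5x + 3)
This is an ∞/∞ indeterminate form.

Apply L'Hôpital's rule: differentiate numerator and denominator separately.
  f(x) = 4·x + 1   ⇒   f'(x) = 4
  g(x) = 5·x + 3   ⇒   g'(x) = 5
  lim(x→∞) f'(x)/g'(x) = lim(x→∞) (4)/(5)
  = 4/5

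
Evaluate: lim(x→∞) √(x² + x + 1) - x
This is an ∞-∞ indeterminate form.

Combine fractions or rationalize to convert ∞-∞ to 0/0 form:
  lim(x→∞) √(x² + x + 1) - x = 1/2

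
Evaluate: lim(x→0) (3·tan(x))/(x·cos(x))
This is a 0/0 indeterminate form.

Apply L'Hôpital's rule: differentiate numerator and denominator separately.
  f(x) = 3·tan(x)   ⇒   f'(x) = 3·tan(x)^2 + 3
  g(x) = x·cos(x)   ⇒   g'(x) = -x·sin(x) + cos(x)
  lim(x→0) f'(x)/g'(x) = lim(x→0) (3·tan(x)^2 + 3)/(-x·sin(x) + cos(x))
  = 3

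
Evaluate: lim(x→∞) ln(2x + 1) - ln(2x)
This is an ∞-∞ indeterminate form.

Combine fractions or rationalize to convert ∞-∞ to 0/0 form:
  lim(x→∞) ln(2x + 1) - ln(2x) = 0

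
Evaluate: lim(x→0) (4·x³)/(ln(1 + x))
This is a 0/0 indeterminate form.

Apply L'Hôpital's rule: differentiate numerator and denominator separately.
  f(x) = 4·x^3   ⇒   f'(x) = 12·x^2
  g(x) = ln(x + 1)   ⇒   g'(x) = 1/(x + 1)
  lim(x→0) f'(x)/g'(x) = lim(x→0) (12·x^2)/(1/(x + 1))
  = 0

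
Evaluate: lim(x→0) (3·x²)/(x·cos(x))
This is a 0/0 indeterminate form.

Apply L'Hôpital's rule: differentiate numerator and denominator separately.
  f(x) = 3·x^2   ⇒   f'(x) = 6·x
  g(x) = x·cos(x)   ⇒   g'(x) = -x·sin(x) + cos(x)
  lim(x→0) f'(x)/g'(x) = lim(x→0) (6·x)/(-x·sin(x) + cos(x))
  = 0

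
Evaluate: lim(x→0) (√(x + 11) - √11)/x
This is a standard limit.

Factor or rationalize the expression:
  lim(x→0) (√(x + 11) - √11)/x = sqrt(11)/22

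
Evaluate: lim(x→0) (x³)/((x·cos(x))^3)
This is a 0/0 indeterminate form.

Apply L'Hôpital's rule: differentiate numerator and denominator separately.
  f(x) = x^3   ⇒   f'(x) = 3·x^2
  g(x) = x^3·cos(x)^3   ⇒   g'(x) = -3·x^3·sin(x)·cos(x)^2 + 3·x^2·cos(x)^3
  lim(x→0) f'(x)/g'(x) = lim(x→0) (3·x^2)/(-3·x^3·sin(x)·cos(x)^2 + 3·x^2·cos(x)^3)
  = 1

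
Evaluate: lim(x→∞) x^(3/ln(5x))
This is an exponential indeterminate form.

For exponential indeterminate forms, take the natural log:
  Let L = lim(x→∞) x^(3/ln(5x))
  Then ln(L) = lim(x→∞) [exponent × ln(base)]
  Evaluate using L'Hôpital or standard limits, then exponentiate.
  L = e^(3)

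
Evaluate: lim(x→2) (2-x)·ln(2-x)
This is a 0·∞ indeterminate form.

Rewrite 0·∞ as a quotient (0/0 or ∞/∞ form), then apply L'Hôpital's rule:
  lim(x→2) (2-x)·ln(2-x) = 0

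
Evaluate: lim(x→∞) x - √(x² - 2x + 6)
This is an ∞-∞ indeterminate form.

Combine fractions or rationalize to convert ∞-∞ to 0/0 form:
  lim(x→∞) x - √(x² - 2x + 6) = 1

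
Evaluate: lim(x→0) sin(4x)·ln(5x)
This is a 0·∞ indeterminate form.

Rewrite 0·∞ as a quotient (0/0 or ∞/∞ form), then apply L'Hôpital's rule:
  lim(x→0) sin(4x)·ln(5x) = 0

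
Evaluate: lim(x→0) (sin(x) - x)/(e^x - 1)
This is a 0/0 indeterminate form.

Apply L'Hôpital's rule: differentiate numerator and denominator separately.
  f(x) = -x + sin(x)   ⇒   f'(x) = cos(x) - 1
  g(x) = e^(x) - 1   ⇒   g'(x) = e^(x)
  lim(x→0) f'(x)/g'(x) = lim(x→0) (cos(x) - 1)/(e^(x))
  = 0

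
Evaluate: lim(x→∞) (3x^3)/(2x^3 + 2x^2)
This is an ∞/∞ indeterminate form.

Apply L'Hôpital's rule: differentiate numerator and denominator separately.
  f(x) = 3·x^3   ⇒   f'(x) = 9·x^2
  g(x) = 2·x^3 + 2·x^2   ⇒   g'(x) = 6·x^2 + 4·x
  lim(x→∞) f'(x)/g'(x) = lim(x→∞) (9·x^2)/(6·x^2 + 4·x)
  = 3/2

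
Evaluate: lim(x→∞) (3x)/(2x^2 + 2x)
This is an ∞/∞ indeterminate form.

Apply L'Hôpital's rule: differentiate numerator and denominator separately.
  f(x) = 3·x   ⇒   f'(x) = 3
  g(x) = 2·x^2 + 2·x   ⇒   g'(x) = 4·x + 2
  lim(x→∞) f'(x)/g'(x) = lim(x→∞) (3)/(4·x + 2)
  = 0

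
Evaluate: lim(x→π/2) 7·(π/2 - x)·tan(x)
This is a 0·∞ indeterminate form.

Rewrite 0·∞ as a quotient (0/0 or ∞/∞ form), then apply L'Hôpital's rule:
  lim(x→π/2) 7·(π/2 - x)·tan(x) = 7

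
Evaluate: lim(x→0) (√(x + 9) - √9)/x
This is a standard limit.

Factor or rationalize the expression:
  lim(x→0) (√(x + 9) - √9)/x = 1/6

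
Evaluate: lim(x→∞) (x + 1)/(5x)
This is an ∞/∞ indeterminate form.

Apply L'Hôpital's rule: differentiate numerator and denominator separately.
  f(x) = x + 1   ⇒   f'(x) = 1
  g(x) = 5·x   ⇒   g'(x) = 5
  lim(x→∞) f'(x)/g'(x) = lim(x→∞) (1)/(5)
  = 1/5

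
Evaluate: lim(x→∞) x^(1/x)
This is an exponential indeterminate form.

For exponential indeterminate forms, take the natural log:
  Let L = lim(x→∞) x^(1/x)
  Then ln(L) = lim(x→∞) [exponent × ln(base)]
  Evaluate using L'Hôpital or standard limits, then exponentiate.
  L = 1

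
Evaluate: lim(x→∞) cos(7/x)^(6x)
This is an exponential indeterminate form.

For exponential indeterminate forms, take the natural log:
  Let L = lim(x→∞) cos(7/x)^(6x)
  Then ln(L) = lim(x→∞) [exponent × ln(base)]
  Evaluate using L'Hôpital or standard limits, then exponentiate.
  L = 1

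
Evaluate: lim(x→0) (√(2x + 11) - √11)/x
This is a standard limit.

Factor or rationalize the expression:
  lim(x→0) (√(2x + 11) - √11)/x = sqrt(11)/11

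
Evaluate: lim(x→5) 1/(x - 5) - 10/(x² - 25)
This is an ∞-∞ indeterminate form.

Combine fractions or rationalize to convert ∞-∞ to 0/0 form:
  lim(x→5) 1/(x - 5) - 10/(x² - 25) = 1/10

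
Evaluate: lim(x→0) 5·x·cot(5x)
This is a 0·∞ indeterminate form.

Rewrite 0·∞ as a quotient (0/0 or ∞/∞ form), then apply L'Hôpital's rule:
  lim(x→0) 5·x·cot(5x) = 1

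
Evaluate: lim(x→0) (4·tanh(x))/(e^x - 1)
This is a 0/0 indeterminate form.

Apply L'Hôpital's rule: differentiate numerator and denominator separately.
  f(x) = 4·tanh(x)   ⇒   f'(x) = 4 - 4·tanh(x)^2
  g(x) = e^(x) - 1   ⇒   g'(x) = e^(x)
  lim(x→0) f'(x)/g'(x) = lim(x→0) (4 - 4·tanh(x)^2)/(e^(x))
  = 4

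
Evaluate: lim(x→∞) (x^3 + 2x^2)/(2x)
This is an ∞/∞ indeterminate form.

Apply L'Hôpital's rule: differentiate numerator and denominator separately.
  f(x) = x^3 + 2·x^2   ⇒   f'(x) = 3·x^2 + 4·x
  g(x) = 2·x   ⇒   g'(x) = 2
  lim(x→∞) f'(x)/g'(x) = lim(x→∞) (3·x^2 + 4·x)/(2)
  = ∞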